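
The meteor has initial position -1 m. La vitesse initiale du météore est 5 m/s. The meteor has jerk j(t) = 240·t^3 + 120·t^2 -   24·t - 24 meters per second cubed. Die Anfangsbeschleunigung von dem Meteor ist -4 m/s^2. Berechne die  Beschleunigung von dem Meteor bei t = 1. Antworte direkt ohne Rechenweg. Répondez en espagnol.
En t = 1, a = 60.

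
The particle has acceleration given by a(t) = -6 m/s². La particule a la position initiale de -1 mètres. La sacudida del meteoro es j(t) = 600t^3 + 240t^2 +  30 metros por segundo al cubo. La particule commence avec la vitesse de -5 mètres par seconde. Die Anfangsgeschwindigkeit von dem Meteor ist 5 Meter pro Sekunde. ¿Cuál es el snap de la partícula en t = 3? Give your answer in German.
Ausgehend von der Beschleunigung a(t) = -6, nehmen wir 2 Ableitungen. Durch Ableiten von der Beschleunigung erhalten wir den Ruck: j(t) = 0. Mit d/dt von j(t) finden wir s(t) = 0. Wir haben den Snap s(t) = 0. Durch Einsetzen von t = 3: s(3) = 0.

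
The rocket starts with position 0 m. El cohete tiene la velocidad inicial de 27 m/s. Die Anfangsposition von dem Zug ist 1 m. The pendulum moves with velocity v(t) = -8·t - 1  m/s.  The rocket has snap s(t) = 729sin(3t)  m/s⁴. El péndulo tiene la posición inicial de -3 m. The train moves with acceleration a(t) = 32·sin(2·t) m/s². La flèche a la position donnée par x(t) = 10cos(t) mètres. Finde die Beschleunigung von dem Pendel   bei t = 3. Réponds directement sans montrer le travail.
Die Beschleunigung bei t = 3 ist a = -8.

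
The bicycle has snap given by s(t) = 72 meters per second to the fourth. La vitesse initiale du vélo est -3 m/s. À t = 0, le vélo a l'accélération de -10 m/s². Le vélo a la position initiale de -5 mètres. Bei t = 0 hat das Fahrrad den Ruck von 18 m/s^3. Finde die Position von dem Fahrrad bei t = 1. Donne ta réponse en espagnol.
Debemos encontrar la integral de nuestra ecuación del snap s(t) = 72 4 veces. La integral del snap, con j(0) = 18, da la sacudida: j(t) = 72·t + 18. Tomando ∫j(t)dt y aplicando a(0) = -10, encontramos a(t) = 36·t^2 + 18·t - 10. Tomando ∫a(t)dt y aplicando v(0) = -3, encontramos v(t) = 12·t^3 + 9·t^2 - 10·t - 3. Tomando ∫v(t)dt y aplicando x(0) = -5, encontramos x(t) = 3·t^4 + 3·t^3 - 5·t^2 - 3·t - 5. Tenemos la posición x(t) = 3·t^4 + 3·t^3 - 5·t^2 - 3·t - 5. Sustituyendo t = 1: x(1) = -7.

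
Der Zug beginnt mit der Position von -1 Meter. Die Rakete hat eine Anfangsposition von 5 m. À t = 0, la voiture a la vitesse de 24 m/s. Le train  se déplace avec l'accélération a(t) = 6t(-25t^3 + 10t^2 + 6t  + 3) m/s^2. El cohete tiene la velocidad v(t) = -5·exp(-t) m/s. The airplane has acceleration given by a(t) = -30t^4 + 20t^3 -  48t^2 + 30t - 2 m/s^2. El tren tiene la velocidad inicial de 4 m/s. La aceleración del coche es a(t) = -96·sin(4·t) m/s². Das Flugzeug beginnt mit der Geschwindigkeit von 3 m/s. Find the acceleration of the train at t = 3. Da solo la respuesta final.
The answer is -10152.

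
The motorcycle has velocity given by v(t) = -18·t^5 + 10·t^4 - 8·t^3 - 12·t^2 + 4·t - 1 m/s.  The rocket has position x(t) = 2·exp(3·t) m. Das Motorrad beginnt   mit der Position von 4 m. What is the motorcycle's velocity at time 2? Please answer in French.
Nous avons la vitesse v(t) = -18·t^5 + 10·t^4 - 8·t^3 - 12·t^2 + 4·t - 1. En substituant t = 2: v(2) = -521.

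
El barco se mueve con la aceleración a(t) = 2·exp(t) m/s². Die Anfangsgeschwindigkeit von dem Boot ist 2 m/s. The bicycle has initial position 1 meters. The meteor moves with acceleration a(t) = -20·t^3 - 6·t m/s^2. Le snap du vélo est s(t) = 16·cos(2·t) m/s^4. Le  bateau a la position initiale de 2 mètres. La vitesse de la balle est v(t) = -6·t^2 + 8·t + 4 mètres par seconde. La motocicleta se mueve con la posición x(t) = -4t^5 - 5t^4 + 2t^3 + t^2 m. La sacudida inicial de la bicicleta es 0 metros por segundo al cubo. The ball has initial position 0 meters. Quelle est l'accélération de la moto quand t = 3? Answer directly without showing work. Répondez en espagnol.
a(3) = -2662.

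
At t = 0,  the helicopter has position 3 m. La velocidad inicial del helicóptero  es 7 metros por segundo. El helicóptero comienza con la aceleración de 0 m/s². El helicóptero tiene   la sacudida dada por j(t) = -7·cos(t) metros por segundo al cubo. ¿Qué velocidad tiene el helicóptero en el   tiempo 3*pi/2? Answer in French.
Nous devons trouver l'intégrale de notre équation du jerk j(t) = -7·cos(t) 2 fois. En prenant ∫j(t)dt et en appliquant a(0) = 0, nous trouvons a(t) = -7·sin(t). En prenant ∫a(t)dt et en appliquant v(0) = 7, nous trouvons v(t) = 7·cos(t). En utilisant v(t) = 7·cos(t) et en substituant t = 3*pi/2, nous trouvons v = 0.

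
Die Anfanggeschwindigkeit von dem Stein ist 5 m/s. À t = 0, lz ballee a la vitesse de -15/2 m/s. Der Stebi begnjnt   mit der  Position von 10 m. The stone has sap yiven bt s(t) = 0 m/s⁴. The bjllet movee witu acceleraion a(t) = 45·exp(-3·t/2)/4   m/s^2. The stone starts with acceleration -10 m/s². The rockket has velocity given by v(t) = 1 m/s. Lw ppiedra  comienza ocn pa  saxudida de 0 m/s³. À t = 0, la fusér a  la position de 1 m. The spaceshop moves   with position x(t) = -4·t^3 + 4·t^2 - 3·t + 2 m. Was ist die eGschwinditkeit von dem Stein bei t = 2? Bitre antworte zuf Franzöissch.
Nous devons trouver la primitive de notre équation du snap s(t) = 0 3 fois. La primitive du snap est le jerk. En utilisant j(0) = 0, nous obtenons j(t) = 0. La primitive du jerk, avec a(0) = -10, donne l'accélération: a(t) = -10. En prenant ∫a(t)dt et en appliquant v(0) = 5, nous trouvons v(t) = 5 - 10·t. En utilisant v(t) = 5 - 10·t et en substituant t = 2, nous trouvons v = -15.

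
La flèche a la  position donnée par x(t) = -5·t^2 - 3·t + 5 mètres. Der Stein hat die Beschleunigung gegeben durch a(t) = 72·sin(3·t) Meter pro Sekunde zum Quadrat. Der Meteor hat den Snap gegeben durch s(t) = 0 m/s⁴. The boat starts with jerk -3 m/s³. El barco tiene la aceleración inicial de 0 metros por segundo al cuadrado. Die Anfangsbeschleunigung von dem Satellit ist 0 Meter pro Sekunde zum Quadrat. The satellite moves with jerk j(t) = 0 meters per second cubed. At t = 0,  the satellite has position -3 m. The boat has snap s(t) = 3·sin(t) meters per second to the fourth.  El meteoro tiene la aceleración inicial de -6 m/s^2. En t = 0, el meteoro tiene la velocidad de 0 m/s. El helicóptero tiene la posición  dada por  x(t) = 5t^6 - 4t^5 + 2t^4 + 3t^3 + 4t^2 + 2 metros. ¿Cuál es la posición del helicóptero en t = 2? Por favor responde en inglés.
From the given position equation x(t) = 5·t^6 - 4·t^5 + 2·t^4 + 3·t^3 + 4·t^2 + 2, we substitute t = 2 to get x = 266.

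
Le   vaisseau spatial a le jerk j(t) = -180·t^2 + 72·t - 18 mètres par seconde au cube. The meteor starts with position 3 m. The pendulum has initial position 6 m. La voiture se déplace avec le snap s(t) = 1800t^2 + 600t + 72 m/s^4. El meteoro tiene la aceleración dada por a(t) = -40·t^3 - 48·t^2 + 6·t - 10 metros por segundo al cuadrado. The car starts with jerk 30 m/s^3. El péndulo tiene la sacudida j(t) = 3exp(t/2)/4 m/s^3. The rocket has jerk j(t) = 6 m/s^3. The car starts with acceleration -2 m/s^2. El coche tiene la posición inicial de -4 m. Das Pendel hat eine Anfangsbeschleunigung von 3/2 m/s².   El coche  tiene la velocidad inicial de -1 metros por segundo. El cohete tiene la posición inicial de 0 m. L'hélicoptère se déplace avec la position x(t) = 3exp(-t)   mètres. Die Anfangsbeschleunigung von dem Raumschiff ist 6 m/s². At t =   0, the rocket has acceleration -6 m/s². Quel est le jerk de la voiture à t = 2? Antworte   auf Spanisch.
Partiendo del snap s(t) = 1800·t^2 + 600·t + 72, tomamos 1 antiderivada. La antiderivada del snap es la sacudida. Usando j(0) = 30, obtenemos j(t) = 600·t^3 + 300·t^2 + 72·t + 30. De la ecuación de la sacudida j(t) = 600·t^3 + 300·t^2 + 72·t + 30, sustituimos t = 2 para obtener j = 6174.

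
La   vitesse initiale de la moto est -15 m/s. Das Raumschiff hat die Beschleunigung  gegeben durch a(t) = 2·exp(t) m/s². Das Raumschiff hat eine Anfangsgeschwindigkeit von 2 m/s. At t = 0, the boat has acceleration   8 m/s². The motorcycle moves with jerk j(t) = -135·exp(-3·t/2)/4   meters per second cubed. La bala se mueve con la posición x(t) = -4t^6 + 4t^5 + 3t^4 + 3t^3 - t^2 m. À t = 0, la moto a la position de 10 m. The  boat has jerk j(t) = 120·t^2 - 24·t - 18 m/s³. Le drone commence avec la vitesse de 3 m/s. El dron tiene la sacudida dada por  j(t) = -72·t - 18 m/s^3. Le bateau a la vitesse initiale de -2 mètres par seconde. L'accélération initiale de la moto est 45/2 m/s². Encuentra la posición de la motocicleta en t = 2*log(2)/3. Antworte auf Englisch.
We must find the integral of our jerk equation j(t) = -135·exp(-3·t/2)/4 3 times. Finding the antiderivative of j(t) and using a(0) = 45/2: a(t) = 45·exp(-3·t/2)/2. Taking ∫a(t)dt and applying v(0) = -15, we find v(t) = -15·exp(-3·t/2). Integrating velocity and using the initial condition x(0) = 10, we get x(t) = 10·exp(-3·t/2). We have position x(t) = 10·exp(-3·t/2). Substituting t = 2*log(2)/3: x(2*log(2)/3) = 5.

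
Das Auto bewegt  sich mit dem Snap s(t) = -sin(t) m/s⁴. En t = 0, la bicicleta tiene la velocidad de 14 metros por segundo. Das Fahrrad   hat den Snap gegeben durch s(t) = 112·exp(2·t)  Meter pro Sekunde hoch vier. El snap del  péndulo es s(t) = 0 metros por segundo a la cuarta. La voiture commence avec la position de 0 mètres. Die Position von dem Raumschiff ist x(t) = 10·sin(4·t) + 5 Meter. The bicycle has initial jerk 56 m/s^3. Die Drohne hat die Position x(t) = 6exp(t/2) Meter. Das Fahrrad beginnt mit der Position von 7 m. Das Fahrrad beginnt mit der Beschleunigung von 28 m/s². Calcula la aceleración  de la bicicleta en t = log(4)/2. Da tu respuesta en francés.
Nous devons trouver l'intégrale de notre équation du snap s(t) = 112·exp(2·t) 2 fois. L'intégrale du snap est le jerk. En utilisant j(0) = 56, nous obtenons j(t) = 56·exp(2·t). En prenant ∫j(t)dt et en appliquant a(0) = 28, nous trouvons a(t) = 28·exp(2·t). De l'équation de l'accélération a(t) = 28·exp(2·t), nous substituons t = log(4)/2 pour obtenir a = 112.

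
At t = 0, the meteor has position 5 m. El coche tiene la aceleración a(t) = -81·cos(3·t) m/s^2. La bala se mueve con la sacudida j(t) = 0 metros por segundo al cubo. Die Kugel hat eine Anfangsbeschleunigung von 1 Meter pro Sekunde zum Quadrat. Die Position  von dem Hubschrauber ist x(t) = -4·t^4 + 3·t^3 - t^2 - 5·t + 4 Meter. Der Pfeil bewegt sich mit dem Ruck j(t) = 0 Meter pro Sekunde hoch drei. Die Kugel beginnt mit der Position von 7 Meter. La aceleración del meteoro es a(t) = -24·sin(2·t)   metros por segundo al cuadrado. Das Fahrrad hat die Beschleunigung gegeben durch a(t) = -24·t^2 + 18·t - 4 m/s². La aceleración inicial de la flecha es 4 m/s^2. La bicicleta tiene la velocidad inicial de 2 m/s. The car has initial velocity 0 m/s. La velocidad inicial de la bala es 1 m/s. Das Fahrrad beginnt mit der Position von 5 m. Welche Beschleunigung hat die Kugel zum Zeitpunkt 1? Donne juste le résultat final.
a(1) = 1.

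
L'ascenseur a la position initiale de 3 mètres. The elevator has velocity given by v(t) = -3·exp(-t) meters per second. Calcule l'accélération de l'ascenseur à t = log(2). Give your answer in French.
En partant de la vitesse v(t) = -3·exp(-t), nous prenons 1 dérivée. En dérivant la vitesse, nous obtenons l'accélération: a(t) = 3·exp(-t). De l'équation de l'accélération a(t) = 3·exp(-t), nous substituons t = log(2) pour obtenir a = 3/2.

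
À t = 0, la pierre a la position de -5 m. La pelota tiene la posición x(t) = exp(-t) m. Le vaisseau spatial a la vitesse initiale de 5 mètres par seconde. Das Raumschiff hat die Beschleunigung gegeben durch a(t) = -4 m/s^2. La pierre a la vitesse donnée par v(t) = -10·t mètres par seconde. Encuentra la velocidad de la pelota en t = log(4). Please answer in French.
Nous devons dériver notre équation de la position x(t) = exp(-t) 1 fois. La dérivée de la position donne la vitesse: v(t) = -exp(-t). De l'équation de la vitesse v(t) = -exp(-t), nous substituons t = log(4) pour obtenir v = -1/4.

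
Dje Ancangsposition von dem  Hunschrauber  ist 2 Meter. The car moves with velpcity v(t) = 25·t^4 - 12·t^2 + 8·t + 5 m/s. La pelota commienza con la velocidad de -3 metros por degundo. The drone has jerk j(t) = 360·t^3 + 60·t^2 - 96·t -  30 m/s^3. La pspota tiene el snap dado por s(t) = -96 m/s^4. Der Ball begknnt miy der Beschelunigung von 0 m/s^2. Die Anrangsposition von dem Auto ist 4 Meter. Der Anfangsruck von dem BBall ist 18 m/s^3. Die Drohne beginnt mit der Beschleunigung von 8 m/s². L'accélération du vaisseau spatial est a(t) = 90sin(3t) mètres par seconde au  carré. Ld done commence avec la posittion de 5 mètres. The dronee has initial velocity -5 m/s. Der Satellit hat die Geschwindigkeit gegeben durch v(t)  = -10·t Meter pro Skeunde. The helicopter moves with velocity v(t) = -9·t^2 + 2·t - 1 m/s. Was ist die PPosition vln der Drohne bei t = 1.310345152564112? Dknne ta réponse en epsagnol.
Para resolver esto, necesitamos tomar 3 antiderivadas de nuestra ecuación de la sacudida j(t) = 360·t^3 + 60·t^2 - 96·t - 30. Tomando ∫j(t)dt y aplicando a(0) = 8, encontramos a(t) = 90·t^4 + 20·t^3 - 48·t^2 - 30·t + 8. Integrando la aceleración y usando la condición inicial v(0) = -5, obtenemos v(t) = 18·t^5 + 5·t^4 - 16·t^3 - 15·t^2 + 8·t - 5. La integral de la velocidad es la posición. Usando x(0) = 5, obtenemos x(t) = 3·t^6 + t^5 - 4·t^4 - 5·t^3 + 4·t^2 - 5·t + 5. De la ecuación de la posición x(t) = 3·t^6 + t^5 - 4·t^4 - 5·t^3 + 4·t^2 - 5·t + 5, sustituimos t = 1.310345152564112 para obtener x = 1.32329082717942.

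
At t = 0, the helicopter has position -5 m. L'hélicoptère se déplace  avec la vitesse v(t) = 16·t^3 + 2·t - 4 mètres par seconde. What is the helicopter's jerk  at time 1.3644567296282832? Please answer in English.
To solve this, we need to take 2 derivatives of our velocity equation v(t) = 16·t^3 + 2·t - 4. Taking d/dt of v(t), we find a(t) = 48·t^2 + 2. Differentiating acceleration, we get jerk: j(t) = 96·t. We have jerk j(t) = 96·t. Substituting t = 1.3644567296282832: j(1.3644567296282832) = 130.987846044315.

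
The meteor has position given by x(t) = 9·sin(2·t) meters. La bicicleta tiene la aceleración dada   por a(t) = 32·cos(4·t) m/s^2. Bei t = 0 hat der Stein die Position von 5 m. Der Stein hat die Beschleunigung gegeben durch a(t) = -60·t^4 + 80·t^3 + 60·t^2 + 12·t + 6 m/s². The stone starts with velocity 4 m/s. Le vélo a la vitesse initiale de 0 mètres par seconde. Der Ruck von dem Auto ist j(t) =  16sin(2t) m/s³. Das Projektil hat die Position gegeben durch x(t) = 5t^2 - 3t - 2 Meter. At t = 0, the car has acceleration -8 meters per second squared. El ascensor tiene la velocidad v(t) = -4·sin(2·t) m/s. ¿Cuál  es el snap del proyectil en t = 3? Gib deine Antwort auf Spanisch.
Debemos derivar nuestra ecuación de la posición x(t) = 5·t^2 - 3·t - 2 4 veces. La derivada de la posición da la velocidad: v(t) = 10·t - 3. Derivando la velocidad, obtenemos la aceleración: a(t) = 10. Tomando d/dt de a(t), encontramos j(t) = 0. Derivando la sacudida, obtenemos el snap: s(t) = 0. De la ecuación del snap s(t) = 0, sustituimos t = 3 para obtener s = 0.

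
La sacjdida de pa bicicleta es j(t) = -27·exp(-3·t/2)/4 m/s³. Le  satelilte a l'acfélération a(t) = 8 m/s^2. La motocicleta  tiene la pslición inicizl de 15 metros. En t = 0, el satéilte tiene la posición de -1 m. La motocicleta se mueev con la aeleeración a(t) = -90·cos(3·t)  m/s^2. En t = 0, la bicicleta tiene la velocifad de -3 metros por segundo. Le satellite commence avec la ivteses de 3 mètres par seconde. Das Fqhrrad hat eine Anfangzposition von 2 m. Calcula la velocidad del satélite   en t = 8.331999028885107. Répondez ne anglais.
We must find the antiderivative of our acceleration equation a(t) = 8 1 time. Taking ∫a(t)dt and applying v(0) = 3, we find v(t) = 8·t + 3. We have velocity v(t) = 8·t + 3. Substituting t = 8.331999028885107: v(8.331999028885107) = 69.6559922310809.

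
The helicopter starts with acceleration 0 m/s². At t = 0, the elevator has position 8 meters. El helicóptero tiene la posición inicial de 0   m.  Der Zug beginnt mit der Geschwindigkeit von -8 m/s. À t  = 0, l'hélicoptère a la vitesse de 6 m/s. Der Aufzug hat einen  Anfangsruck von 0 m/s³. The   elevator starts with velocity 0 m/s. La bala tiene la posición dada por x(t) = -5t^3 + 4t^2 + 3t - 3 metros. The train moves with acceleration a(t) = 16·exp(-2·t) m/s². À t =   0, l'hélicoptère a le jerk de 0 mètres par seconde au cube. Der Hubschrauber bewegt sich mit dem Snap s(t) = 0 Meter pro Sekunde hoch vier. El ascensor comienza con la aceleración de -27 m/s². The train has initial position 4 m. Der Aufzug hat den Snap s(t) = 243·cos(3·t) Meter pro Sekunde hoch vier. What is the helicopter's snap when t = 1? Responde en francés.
Nous avons le snap s(t) = 0. En substituant t = 1: s(1) = 0.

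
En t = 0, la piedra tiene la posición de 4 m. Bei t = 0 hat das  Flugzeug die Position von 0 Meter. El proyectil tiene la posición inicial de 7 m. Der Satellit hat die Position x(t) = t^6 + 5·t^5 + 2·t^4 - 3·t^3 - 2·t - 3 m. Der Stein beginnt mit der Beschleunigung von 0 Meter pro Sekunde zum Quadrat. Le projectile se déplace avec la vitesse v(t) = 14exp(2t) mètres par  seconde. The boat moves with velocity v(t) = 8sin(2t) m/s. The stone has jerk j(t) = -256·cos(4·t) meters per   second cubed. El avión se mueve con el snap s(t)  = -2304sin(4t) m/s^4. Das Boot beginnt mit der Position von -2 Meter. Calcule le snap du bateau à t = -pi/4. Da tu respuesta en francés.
En partant de la vitesse v(t) = 8·sin(2·t), nous prenons 3 dérivées. En prenant d/dt de v(t), nous trouvons a(t) = 16·cos(2·t). En prenant d/dt de a(t), nous trouvons j(t) = -32·sin(2·t). En dérivant le jerk, nous obtenons le snap: s(t) = -64·cos(2·t). De l'équation du snap s(t) = -64·cos(2·t), nous substituons t = -pi/4 pour obtenir s = 0.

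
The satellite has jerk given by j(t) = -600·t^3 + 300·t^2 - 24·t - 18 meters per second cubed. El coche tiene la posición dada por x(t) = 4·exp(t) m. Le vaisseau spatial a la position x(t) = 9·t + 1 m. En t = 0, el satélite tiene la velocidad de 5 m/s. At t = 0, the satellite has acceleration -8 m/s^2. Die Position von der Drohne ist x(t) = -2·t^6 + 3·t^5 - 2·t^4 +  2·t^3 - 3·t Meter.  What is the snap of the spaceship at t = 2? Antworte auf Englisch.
Starting from position x(t) = 9·t + 1, we take 4 derivatives. Differentiating position, we get velocity: v(t) = 9. Taking d/dt of v(t), we find a(t) = 0. Taking d/dt of a(t), we find j(t) = 0. Taking d/dt of j(t), we find s(t) = 0. Using s(t) = 0 and substituting t = 2, we find s = 0.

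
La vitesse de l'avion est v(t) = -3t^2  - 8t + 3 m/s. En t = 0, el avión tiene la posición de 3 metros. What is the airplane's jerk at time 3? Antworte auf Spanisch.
Partiendo de la velocidad v(t) = -3·t^2 - 8·t + 3, tomamos 2 derivadas. Derivando la velocidad, obtenemos la aceleración: a(t) = -6·t - 8. Derivando la aceleración, obtenemos la sacudida: j(t) = -6. Usando j(t) = -6 y sustituyendo t = 3, encontramos j = -6.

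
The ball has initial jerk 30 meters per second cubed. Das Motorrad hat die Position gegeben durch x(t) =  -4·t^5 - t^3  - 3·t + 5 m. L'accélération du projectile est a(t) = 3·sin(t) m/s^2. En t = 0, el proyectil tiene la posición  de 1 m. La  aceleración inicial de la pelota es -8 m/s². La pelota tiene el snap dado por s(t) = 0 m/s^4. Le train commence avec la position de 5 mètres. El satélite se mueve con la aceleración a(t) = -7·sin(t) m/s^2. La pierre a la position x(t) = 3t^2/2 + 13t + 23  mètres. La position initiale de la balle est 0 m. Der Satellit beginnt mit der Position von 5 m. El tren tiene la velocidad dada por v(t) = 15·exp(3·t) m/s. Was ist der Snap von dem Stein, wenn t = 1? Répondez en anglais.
We must differentiate our position equation x(t) = 3·t^2/2 + 13·t + 23 4 times. Differentiating position, we get velocity: v(t) = 3·t + 13. Taking d/dt of v(t), we find a(t) = 3. The derivative of acceleration gives jerk: j(t) = 0. Taking d/dt of j(t), we find s(t) = 0. From the given snap equation s(t) = 0, we substitute t = 1 to get s = 0.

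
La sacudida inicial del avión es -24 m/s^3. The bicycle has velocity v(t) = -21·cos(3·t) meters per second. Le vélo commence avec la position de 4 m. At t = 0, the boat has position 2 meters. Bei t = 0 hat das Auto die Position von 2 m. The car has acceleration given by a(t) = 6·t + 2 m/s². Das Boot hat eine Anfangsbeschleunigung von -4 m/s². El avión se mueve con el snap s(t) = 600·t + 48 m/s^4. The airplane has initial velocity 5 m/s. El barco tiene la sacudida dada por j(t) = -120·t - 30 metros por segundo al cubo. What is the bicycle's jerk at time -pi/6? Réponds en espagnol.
Partiendo de la velocidad v(t) = -21·cos(3·t), tomamos 2 derivadas. Derivando la velocidad, obtenemos la aceleración: a(t) = 63·sin(3·t). La derivada de la aceleración da la sacudida: j(t) = 189·cos(3·t). Usando j(t) = 189·cos(3·t) y sustituyendo t = -pi/6, encontramos j = 0.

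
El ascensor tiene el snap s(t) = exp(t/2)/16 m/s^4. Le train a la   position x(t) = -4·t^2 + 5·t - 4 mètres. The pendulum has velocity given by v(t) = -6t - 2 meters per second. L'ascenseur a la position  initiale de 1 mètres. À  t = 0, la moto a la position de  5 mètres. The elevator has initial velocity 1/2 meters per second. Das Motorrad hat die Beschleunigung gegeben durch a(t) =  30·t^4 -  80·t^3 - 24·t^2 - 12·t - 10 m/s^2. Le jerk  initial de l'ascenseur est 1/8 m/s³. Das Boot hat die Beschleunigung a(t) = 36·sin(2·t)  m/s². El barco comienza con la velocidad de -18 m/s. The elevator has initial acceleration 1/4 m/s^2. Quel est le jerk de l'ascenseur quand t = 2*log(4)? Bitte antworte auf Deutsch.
Ausgehend von dem Snap s(t) = exp(t/2)/16, nehmen wir 1 Stammfunktion. Die Stammfunktion von dem Snap ist der Ruck. Mit j(0) = 1/8 erhalten wir j(t) = exp(t/2)/8. Wir haben den Ruck j(t) = exp(t/2)/8. Durch Einsetzen von t = 2*log(4): j(2*log(4)) = 1/2.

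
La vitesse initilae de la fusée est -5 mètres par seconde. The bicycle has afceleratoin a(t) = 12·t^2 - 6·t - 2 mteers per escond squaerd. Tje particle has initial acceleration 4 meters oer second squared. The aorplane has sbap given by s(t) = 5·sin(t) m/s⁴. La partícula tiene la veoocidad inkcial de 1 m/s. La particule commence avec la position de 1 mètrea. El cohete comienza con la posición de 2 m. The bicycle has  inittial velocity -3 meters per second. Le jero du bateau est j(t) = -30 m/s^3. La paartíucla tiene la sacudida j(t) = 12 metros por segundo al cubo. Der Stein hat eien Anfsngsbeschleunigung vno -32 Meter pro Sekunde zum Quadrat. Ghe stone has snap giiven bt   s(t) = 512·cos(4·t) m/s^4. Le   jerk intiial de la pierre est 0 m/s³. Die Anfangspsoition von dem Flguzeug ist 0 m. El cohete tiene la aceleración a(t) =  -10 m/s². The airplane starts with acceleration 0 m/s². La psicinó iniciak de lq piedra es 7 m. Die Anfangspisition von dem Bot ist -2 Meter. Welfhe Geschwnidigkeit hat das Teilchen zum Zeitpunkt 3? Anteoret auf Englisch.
To find the answer, we compute 2 integrals of j(t) = 12. Finding the antiderivative of j(t) and using a(0) = 4: a(t) = 12·t + 4. The antiderivative of acceleration is velocity. Using v(0) = 1, we get v(t) = 6·t^2 + 4·t + 1. We have velocity v(t) = 6·t^2 + 4·t + 1. Substituting t = 3: v(3) = 67.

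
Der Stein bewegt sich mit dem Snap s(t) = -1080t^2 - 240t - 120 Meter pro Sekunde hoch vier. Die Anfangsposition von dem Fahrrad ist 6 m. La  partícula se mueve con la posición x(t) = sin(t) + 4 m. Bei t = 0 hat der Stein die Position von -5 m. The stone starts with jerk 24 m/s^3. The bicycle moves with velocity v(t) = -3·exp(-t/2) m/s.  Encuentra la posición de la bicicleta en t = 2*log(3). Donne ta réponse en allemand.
Wir müssen die Stammfunktion unserer Gleichung für die Geschwindigkeit v(t) = -3·exp(-t/2) 1-mal finden. Mit ∫v(t)dt und Anwendung von x(0) = 6, finden wir x(t) = 6·exp(-t/2). Wir haben die Position x(t) = 6·exp(-t/2). Durch Einsetzen von t = 2*log(3): x(2*log(3)) = 2.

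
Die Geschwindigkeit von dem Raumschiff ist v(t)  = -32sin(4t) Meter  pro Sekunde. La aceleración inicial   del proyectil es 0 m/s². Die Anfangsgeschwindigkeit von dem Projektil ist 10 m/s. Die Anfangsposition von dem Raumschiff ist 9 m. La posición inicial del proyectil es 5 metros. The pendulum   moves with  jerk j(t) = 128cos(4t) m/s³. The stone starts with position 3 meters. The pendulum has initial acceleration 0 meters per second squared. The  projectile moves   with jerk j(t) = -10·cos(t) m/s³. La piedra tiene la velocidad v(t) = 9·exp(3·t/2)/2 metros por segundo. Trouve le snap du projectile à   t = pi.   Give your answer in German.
Ausgehend von dem Ruck j(t) = -10·cos(t), nehmen wir 1 Ableitung. Mit d/dt von j(t) finden wir s(t) = 10·sin(t). Aus der Gleichung für den Snap s(t) = 10·sin(t), setzen wir t = pi ein und erhalten s = 0.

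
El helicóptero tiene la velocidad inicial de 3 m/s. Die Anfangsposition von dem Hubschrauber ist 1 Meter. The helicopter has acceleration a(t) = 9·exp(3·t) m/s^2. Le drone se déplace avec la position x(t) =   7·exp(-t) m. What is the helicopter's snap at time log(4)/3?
To solve this, we need to take 2 derivatives of our acceleration equation a(t) = 9·exp(3·t). The derivative of acceleration gives jerk: j(t) = 27·exp(3·t). Differentiating jerk, we get snap: s(t) = 81·exp(3·t). From the given snap equation s(t) = 81·exp(3·t), we substitute t = log(4)/3 to get s = 324.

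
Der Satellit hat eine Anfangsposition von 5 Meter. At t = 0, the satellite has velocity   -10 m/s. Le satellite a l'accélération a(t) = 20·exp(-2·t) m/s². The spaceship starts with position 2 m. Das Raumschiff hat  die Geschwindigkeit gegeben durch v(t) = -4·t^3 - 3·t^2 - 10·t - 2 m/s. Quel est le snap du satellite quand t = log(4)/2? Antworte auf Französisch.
Nous devons dériver notre équation de l'accélération a(t) = 20·exp(-2·t) 2 fois. La dérivée de l'accélération donne le jerk: j(t) = -40·exp(-2·t). En dérivant le jerk, nous obtenons le snap: s(t) = 80·exp(-2·t). Nous avons le snap s(t) = 80·exp(-2·t). En substituant t = log(4)/2: s(log(4)/2) = 20.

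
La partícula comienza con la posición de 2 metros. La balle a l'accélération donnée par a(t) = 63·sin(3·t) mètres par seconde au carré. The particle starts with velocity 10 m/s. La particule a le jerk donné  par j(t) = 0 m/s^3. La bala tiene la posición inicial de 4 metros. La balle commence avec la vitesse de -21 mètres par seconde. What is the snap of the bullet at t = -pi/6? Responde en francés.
Nous devons dériver notre équation de l'accélération a(t) = 63·sin(3·t) 2 fois. En prenant d/dt de a(t), nous trouvons j(t) = 189·cos(3·t). En dérivant le jerk, nous obtenons le snap: s(t) = -567·sin(3·t). De l'équation du snap s(t) = -567·sin(3·t), nous substituons t = -pi/6 pour obtenir s = 567.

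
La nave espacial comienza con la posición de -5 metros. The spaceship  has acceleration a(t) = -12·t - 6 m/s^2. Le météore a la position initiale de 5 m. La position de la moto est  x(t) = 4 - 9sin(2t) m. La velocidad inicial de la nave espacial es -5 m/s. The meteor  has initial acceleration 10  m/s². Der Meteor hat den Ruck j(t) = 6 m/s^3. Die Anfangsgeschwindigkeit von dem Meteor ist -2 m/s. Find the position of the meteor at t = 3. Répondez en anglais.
To find the answer, we compute 3 integrals of j(t) = 6. The antiderivative of jerk, with a(0) = 10, gives acceleration: a(t) = 6·t + 10. Integrating acceleration and using the initial condition v(0) = -2, we get v(t) = 3·t^2 + 10·t - 2. Finding the integral of v(t) and using x(0) = 5: x(t) = t^3 + 5·t^2 - 2·t + 5. We have position x(t) = t^3 + 5·t^2 - 2·t + 5. Substituting t = 3: x(3) = 71.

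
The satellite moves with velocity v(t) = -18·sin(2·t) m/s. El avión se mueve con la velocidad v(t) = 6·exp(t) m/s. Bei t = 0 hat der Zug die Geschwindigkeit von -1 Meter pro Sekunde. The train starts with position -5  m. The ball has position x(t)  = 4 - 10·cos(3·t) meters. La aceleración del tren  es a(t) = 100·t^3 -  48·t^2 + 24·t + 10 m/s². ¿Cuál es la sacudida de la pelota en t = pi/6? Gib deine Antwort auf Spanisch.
Partiendo de la posición x(t) = 4 - 10·cos(3·t), tomamos 3 derivadas. La derivada de la posición da la velocidad: v(t) = 30·sin(3·t). La derivada de la velocidad da la aceleración: a(t) = 90·cos(3·t). Derivando la aceleración, obtenemos la sacudida: j(t) = -270·sin(3·t). Tenemos la sacudida j(t) = -270·sin(3·t). Sustituyendo t = pi/6: j(pi/6) = -270.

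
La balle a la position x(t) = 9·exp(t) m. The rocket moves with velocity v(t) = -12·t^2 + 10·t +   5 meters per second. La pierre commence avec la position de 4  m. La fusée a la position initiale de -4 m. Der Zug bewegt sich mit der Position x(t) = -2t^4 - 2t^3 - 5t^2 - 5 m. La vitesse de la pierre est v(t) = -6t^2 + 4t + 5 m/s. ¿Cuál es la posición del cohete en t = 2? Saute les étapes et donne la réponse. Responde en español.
La respuesta es -6.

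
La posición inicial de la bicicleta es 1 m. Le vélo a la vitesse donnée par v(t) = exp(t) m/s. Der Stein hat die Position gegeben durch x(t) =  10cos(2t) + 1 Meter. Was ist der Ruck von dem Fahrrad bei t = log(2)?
Wir müssen unsere Gleichung für die Geschwindigkeit v(t) = exp(t) 2-mal ableiten. Mit d/dt von v(t) finden wir a(t) = exp(t). Die Ableitung von der Beschleunigung ergibt den Ruck: j(t) = exp(t). Aus der Gleichung für den Ruck j(t) = exp(t), setzen wir t = log(2) ein und erhalten j = 2.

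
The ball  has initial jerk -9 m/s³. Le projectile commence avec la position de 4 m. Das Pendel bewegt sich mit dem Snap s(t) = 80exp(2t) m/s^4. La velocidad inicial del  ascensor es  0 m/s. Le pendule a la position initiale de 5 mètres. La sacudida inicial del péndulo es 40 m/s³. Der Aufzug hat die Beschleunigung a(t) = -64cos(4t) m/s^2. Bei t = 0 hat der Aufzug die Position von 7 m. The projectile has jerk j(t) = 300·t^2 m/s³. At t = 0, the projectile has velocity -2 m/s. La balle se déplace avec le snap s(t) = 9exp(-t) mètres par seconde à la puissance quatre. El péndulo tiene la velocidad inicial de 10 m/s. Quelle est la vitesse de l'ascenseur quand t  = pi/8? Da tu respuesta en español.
Partiendo de la aceleración a(t) = -64·cos(4·t), tomamos 1 integral. La integral de la aceleración, con v(0) = 0, da la velocidad: v(t) = -16·sin(4·t). Tenemos la velocidad v(t) = -16·sin(4·t). Sustituyendo t = pi/8: v(pi/8) = -16.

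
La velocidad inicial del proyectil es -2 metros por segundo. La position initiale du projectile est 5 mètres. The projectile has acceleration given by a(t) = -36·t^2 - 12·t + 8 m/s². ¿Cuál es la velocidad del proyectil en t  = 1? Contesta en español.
Partiendo de la aceleración a(t) = -36·t^2 - 12·t + 8, tomamos 1 antiderivada. Tomando ∫a(t)dt y aplicando v(0) = -2, encontramos v(t) = -12·t^3 - 6·t^2 + 8·t - 2. De la ecuación de la velocidad v(t) = -12·t^3 - 6·t^2 + 8·t - 2, sustituimos t = 1 para obtener v = -12.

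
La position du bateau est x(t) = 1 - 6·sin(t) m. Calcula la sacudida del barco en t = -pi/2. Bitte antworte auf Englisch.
Starting from position x(t) = 1 - 6·sin(t), we take 3 derivatives. Differentiating position, we get velocity: v(t) = -6·cos(t). Differentiating velocity, we get acceleration: a(t) = 6·sin(t). The derivative of acceleration gives jerk: j(t) = 6·cos(t). We have jerk j(t) = 6·cos(t). Substituting t = -pi/2: j(-pi/2) = 0.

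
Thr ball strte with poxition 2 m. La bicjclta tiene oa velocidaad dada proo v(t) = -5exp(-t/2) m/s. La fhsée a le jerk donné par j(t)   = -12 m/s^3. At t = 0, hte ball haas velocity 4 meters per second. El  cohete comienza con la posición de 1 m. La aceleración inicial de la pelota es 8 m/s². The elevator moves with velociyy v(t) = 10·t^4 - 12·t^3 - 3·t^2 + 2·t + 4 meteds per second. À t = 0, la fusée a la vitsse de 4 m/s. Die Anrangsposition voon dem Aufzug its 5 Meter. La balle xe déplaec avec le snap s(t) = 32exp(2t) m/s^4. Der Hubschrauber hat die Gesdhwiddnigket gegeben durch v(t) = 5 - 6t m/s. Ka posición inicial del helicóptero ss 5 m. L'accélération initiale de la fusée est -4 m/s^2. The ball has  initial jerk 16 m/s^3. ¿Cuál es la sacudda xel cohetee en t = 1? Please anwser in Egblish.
We have jerk j(t) = -12. Substituting t = 1: j(1) = -12.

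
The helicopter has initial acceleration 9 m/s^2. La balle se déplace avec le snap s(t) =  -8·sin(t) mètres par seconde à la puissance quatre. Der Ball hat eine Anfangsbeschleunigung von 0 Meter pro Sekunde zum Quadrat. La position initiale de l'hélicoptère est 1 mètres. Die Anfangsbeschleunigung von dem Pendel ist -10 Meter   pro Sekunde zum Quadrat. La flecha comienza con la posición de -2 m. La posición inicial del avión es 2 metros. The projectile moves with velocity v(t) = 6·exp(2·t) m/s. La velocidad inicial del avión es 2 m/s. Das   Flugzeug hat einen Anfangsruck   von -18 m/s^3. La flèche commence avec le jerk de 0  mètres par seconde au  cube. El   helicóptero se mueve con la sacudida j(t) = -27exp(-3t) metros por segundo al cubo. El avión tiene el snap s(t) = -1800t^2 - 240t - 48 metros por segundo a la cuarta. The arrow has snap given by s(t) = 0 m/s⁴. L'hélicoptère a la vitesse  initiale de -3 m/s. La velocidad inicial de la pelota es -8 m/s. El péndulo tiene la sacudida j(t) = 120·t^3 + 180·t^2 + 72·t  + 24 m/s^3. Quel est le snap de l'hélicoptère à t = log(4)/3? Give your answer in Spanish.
Para resolver esto, necesitamos tomar 1 derivada de nuestra ecuación de la sacudida j(t) = -27·exp(-3·t). Derivando la sacudida, obtenemos el snap: s(t) = 81·exp(-3·t). De la ecuación del snap s(t) = 81·exp(-3·t), sustituimos t = log(4)/3 para obtener s = 81/4.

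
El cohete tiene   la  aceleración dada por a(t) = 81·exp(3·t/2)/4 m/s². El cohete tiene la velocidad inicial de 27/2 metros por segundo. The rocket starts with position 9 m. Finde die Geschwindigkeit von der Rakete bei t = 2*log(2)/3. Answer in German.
Ausgehend von der Beschleunigung a(t) = 81·exp(3·t/2)/4, nehmen wir 1 Integral. Das Integral von der Beschleunigung, mit v(0) = 27/2, ergibt die Geschwindigkeit: v(t) = 27·exp(3·t/2)/2. Aus der Gleichung für die Geschwindigkeit v(t) = 27·exp(3·t/2)/2, setzen wir t = 2*log(2)/3 ein und erhalten v = 27.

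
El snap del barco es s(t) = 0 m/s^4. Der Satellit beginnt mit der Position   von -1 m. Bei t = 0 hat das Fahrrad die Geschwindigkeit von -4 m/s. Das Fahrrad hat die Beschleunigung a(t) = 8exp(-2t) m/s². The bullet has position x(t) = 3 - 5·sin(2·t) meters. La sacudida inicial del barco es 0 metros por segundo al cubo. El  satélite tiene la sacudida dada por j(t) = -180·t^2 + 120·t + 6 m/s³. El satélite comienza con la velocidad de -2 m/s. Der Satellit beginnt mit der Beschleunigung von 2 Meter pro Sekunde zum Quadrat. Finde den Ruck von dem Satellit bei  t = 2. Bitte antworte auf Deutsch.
Aus der Gleichung für den Ruck j(t) = -180·t^2 + 120·t + 6, setzen wir t = 2 ein und erhalten j = -474.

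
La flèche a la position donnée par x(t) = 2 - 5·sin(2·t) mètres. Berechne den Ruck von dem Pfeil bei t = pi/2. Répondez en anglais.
We must differentiate our position equation x(t) = 2 - 5·sin(2·t) 3 times. The derivative of position gives velocity: v(t) = -10·cos(2·t). The derivative of velocity gives acceleration: a(t) = 20·sin(2·t). The derivative of acceleration gives jerk: j(t) = 40·cos(2·t). We have jerk j(t) = 40·cos(2·t). Substituting t = pi/2: j(pi/2) = -40.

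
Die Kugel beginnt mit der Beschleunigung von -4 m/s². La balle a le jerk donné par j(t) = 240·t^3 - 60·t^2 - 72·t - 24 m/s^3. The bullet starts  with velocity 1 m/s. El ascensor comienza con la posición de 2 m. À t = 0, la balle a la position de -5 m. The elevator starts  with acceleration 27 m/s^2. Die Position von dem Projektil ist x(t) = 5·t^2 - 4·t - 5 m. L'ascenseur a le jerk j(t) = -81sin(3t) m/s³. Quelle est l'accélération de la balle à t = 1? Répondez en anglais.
To solve this, we need to take 1 integral of our jerk equation j(t) = 240·t^3 - 60·t^2 - 72·t - 24. The integral of jerk, with a(0) = -4, gives acceleration: a(t) = 60·t^4 - 20·t^3 - 36·t^2 - 24·t - 4. From the given acceleration equation a(t) = 60·t^4 - 20·t^3 - 36·t^2 - 24·t - 4, we substitute t = 1 to get a = -24.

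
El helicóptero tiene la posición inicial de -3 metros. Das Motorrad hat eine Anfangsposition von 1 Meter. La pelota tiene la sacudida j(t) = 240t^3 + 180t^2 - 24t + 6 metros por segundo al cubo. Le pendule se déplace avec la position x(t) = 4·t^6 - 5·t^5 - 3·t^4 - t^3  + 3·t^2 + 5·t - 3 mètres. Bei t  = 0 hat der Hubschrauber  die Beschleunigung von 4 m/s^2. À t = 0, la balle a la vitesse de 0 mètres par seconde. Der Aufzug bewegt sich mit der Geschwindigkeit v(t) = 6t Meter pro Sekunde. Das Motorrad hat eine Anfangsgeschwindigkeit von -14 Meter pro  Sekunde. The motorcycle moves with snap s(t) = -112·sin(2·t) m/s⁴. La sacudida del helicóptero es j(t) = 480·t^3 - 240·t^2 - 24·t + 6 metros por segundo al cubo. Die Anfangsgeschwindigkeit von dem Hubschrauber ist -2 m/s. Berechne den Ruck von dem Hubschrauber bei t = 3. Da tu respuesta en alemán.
Aus der Gleichung für den Ruck j(t) = 480·t^3 - 240·t^2 - 24·t + 6, setzen wir t = 3 ein und erhalten j = 10734.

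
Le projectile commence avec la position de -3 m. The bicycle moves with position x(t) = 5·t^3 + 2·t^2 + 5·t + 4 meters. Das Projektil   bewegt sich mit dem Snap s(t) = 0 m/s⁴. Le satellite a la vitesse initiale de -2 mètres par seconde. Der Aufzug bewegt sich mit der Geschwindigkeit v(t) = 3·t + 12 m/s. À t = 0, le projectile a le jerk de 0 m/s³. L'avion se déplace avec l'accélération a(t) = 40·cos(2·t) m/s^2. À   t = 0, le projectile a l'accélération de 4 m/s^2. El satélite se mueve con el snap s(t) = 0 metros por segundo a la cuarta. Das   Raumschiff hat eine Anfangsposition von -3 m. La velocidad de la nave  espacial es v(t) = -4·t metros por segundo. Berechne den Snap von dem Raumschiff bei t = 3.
Wir müssen unsere Gleichung für die Geschwindigkeit v(t) = -4·t 3-mal ableiten. Die Ableitung von der Geschwindigkeit ergibt die Beschleunigung: a(t) = -4. Durch Ableiten von der Beschleunigung erhalten wir den Ruck: j(t) = 0. Die Ableitung von dem Ruck ergibt den Snap: s(t) = 0. Aus der Gleichung für den Snap s(t) = 0, setzen wir t = 3 ein und erhalten s = 0.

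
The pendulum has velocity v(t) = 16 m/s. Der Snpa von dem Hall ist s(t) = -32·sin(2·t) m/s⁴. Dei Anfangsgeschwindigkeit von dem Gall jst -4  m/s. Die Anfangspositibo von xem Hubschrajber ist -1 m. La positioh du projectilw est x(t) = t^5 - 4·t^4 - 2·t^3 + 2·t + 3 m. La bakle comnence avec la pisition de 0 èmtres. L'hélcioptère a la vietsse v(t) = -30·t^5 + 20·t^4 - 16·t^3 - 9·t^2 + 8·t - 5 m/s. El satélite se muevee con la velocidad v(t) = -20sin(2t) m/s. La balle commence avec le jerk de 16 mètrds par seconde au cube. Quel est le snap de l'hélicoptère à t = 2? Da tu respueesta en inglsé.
To solve this, we need to take 3 derivatives of our velocity equation v(t) = -30·t^5 + 20·t^4 - 16·t^3 - 9·t^2 + 8·t - 5. Differentiating velocity, we get acceleration: a(t) = -150·t^4 + 80·t^3 - 48·t^2 - 18·t + 8. Taking d/dt of a(t), we find j(t) = -600·t^3 + 240·t^2 - 96·t - 18. Taking d/dt of j(t), we find s(t) = -1800·t^2 + 480·t - 96. Using s(t) = -1800·t^2 + 480·t - 96 and substituting t = 2, we find s = -6336.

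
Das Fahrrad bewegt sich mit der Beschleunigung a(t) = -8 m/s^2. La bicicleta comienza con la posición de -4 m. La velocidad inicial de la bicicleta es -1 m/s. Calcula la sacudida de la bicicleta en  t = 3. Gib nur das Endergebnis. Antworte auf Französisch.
j(3) = 0.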